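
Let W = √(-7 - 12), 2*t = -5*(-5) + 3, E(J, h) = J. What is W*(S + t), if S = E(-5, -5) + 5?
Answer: 14*I*√19 ≈ 61.025*I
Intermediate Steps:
t = 14 (t = (-5*(-5) + 3)/2 = (25 + 3)/2 = (½)*28 = 14)
W = I*√19 (W = √(-19) = I*√19 ≈ 4.3589*I)
S = 0 (S = -5 + 5 = 0)
W*(S + t) = (I*√19)*(0 + 14) = (I*√19)*14 = 14*I*√19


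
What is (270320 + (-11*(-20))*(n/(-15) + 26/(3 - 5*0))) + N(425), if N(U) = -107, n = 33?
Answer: 814907/3 ≈ 2.7164e+5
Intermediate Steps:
(270320 + (-11*(-20))*(n/(-15) + 26/(3 - 5*0))) + N(425) = (270320 + (-11*(-20))*(33/(-15) + 26/(3 - 5*0))) - 107 = (270320 + 220*(33*(-1/15) + 26/(3 + 0))) - 107 = (270320 + 220*(-11/5 + 26/3)) - 107 = (270320 + 220*(97/15)) - 107 = (270320 + 4268/3) - 107 = 815228/3 - 107 = 814907/3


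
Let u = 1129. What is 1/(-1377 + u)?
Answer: -1/248 ≈ -0.0040323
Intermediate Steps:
1/(-1377 + u) = 1/(-1377 + 1129) = 1/(-248) = -1/248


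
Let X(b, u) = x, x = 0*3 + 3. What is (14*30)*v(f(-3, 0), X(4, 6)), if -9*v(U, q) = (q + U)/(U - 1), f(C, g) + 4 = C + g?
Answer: -70/3 ≈ -23.333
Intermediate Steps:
x = 3 (x = 0 + 3 = 3)
X(b, u) = 3
f(C, g) = -4 + C + g (f(C, g) = -4 + (C + g) = -4 + C + g)
v(U, q) = -(U + q)/(9*(-1 + U)) (v(U, q) = -(q + U)/(9*(U - 1)) = -(U + q)/(9*(-1 + U)))
(14*30)*v(f(-3, 0), X(4, 6)) = (14*30)*((-(-4 - 3 + 0) - 1*3)/(9*(-1 + (-4 - 3 + 0)))) = 420*((-1*(-7) - 3)/(9*(-1 - 7))) = 420*((⅑)*(7 - 3)/(-8)) = 420*((⅑)*(-⅛)*4) = 420*(-1/18) = -70/3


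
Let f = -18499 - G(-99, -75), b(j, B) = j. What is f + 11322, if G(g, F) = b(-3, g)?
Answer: -7174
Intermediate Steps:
G(g, F) = -3
f = -18496 (f = -18499 - 1*(-3) = -18499 + 3 = -18496)
f + 11322 = -18496 + 11322 = -7174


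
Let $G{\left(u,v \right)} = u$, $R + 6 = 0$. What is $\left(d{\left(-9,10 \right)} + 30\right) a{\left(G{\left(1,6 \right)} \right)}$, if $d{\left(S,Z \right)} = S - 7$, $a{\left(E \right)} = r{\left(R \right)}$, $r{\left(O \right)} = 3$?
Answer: $42$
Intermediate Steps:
$R = -6$ ($R = -6 + 0 = -6$)
$a{\left(E \right)} = 3$
$d{\left(S,Z \right)} = -7 + S$
$\left(d{\left(-9,10 \right)} + 30\right) a{\left(G{\left(1,6 \right)} \right)} = \left(\left(-7 - 9\right) + 30\right) 3 = \left(-16 + 30\right) 3 = 14 \cdot 3 = 42$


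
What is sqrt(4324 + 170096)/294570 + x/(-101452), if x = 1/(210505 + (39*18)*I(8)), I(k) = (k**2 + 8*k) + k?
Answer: -1/31041978604 + sqrt(4845)/49095 ≈ 0.0014178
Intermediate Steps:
I(k) = k**2 + 9*k
x = 1/305977 (x = 1/(210505 + (39*18)*(8*(9 + 8))) = 1/(210505 + 702*(8*17)) = 1/(210505 + 702*136) = 1/(210505 + 95472) = 1/305977 ≈ 3.2682e-6)
sqrt(4324 + 170096)/294570 + x/(-101452) = sqrt(4324 + 170096)/294570 + (1/305977)/(-101452) = sqrt(174420)*(1/294570) + (1/305977)*(-1/101452) = (6*sqrt(4845))*(1/294570) - 1/31041978604 = sqrt(4845)/49095 - 1/31041978604 = -1/31041978604 + sqrt(4845)/49095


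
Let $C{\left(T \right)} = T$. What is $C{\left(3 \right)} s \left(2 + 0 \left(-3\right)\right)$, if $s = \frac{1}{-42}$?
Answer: $- \frac{1}{7} \approx -0.14286$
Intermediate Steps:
$s = - \frac{1}{42} \approx -0.02381$
$C{\left(3 \right)} s \left(2 + 0 \left(-3\right)\right) = 3 \left(- \frac{1}{42}\right) \left(2 + 0 \left(-3\right)\right) = - \frac{2 + 0}{14} = \left(- \frac{1}{14}\right) 2 = - \frac{1}{7}$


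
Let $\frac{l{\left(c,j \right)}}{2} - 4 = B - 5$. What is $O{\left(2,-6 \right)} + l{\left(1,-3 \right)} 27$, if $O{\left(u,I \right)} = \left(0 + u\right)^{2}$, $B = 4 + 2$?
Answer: $274$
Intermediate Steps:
$B = 6$
$l{\left(c,j \right)} = 10$ ($l{\left(c,j \right)} = 8 + 2 \left(6 - 5\right) = 8 + 2 \cdot 1 = 8 + 2 = 10$)
$O{\left(u,I \right)} = u^{2}$
$O{\left(2,-6 \right)} + l{\left(1,-3 \right)} 27 = 2^{2} + 10 \cdot 27 = 4 + 270 = 274$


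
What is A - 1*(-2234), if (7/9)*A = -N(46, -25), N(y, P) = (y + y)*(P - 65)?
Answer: 90158/7 ≈ 12880.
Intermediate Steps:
N(y, P) = 2*y*(-65 + P) (N(y, P) = (2*y)*(-65 + P) = 2*y*(-65 + P))
A = 74520/7 (A = 9*(-2*46*(-65 - 25))/7 = 9*(-2*46*(-90))/7 = 9*(-1*(-8280))/7 = (9/7)*8280 = 74520/7 ≈ 10646.)
A - 1*(-2234) = 74520/7 - 1*(-2234) = 74520/7 + 2234 = 90158/7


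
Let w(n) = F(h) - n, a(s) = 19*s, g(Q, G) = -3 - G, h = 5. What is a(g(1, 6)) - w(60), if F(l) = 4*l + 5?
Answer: -136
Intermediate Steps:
F(l) = 5 + 4*l
w(n) = 25 - n (w(n) = (5 + 4*5) - n = (5 + 20) - n = 25 - n)
a(g(1, 6)) - w(60) = 19*(-3 - 1*6) - (25 - 1*60) = 19*(-3 - 6) - (25 - 60) = 19*(-9) - 1*(-35) = -171 + 35 = -136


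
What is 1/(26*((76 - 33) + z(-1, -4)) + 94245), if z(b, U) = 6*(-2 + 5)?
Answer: 1/95831 ≈ 1.0435e-5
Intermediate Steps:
z(b, U) = 18 (z(b, U) = 6*3 = 18)
1/(26*((76 - 33) + z(-1, -4)) + 94245) = 1/(26*((76 - 33) + 18) + 94245) = 1/(26*(43 + 18) + 94245) = 1/(26*61 + 94245) = 1/(1586 + 94245) = 1/95831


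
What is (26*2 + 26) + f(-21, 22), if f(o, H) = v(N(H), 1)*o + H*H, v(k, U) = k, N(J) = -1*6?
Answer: 688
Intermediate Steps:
N(J) = -6
f(o, H) = H**2 - 6*o (f(o, H) = -6*o + H*H = -6*o + H**2 = H**2 - 6*o)
(26*2 + 26) + f(-21, 22) = (26*2 + 26) + (22**2 - 6*(-21)) = (52 + 26) + (484 + 126) = 78 + 610 = 688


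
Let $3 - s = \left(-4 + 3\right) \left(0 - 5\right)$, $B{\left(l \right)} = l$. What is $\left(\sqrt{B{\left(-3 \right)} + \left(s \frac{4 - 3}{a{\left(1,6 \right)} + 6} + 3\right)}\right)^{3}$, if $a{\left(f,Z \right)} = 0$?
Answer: $- \frac{i \sqrt{3}}{9} \approx - 0.19245 i$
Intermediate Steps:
$s = -2$ ($s = 3 - \left(-4 + 3\right) \left(0 - 5\right) = 3 - \left(-1\right) \left(-5\right) = 3 - 5 = -2$)
$\left(\sqrt{B{\left(-3 \right)} + \left(s \frac{4 - 3}{a{\left(1,6 \right)} + 6} + 3\right)}\right)^{3} = \left(\sqrt{-3 + \left(- 2 \frac{4 - 3}{0 + 6} + 3\right)}\right)^{3} = \left(\sqrt{-3 + \left(- 2 \cdot 1 \cdot \frac{1}{6} + 3\right)}\right)^{3} = \left(\sqrt{-3 + \left(\left(-2\right) \frac{1}{6} + 3\right)}\right)^{3} = \left(\sqrt{-3 + \left(- \frac{1}{3} + 3\right)}\right)^{3} = \left(\sqrt{-3 + \frac{8}{3}}\right)^{3} = \left(\sqrt{- \frac{1}{3}}\right)^{3} = \left(\frac{i \sqrt{3}}{3}\right)^{3} = - \frac{i \sqrt{3}}{9}$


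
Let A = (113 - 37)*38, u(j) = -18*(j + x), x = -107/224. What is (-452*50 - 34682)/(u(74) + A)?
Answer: -6415584/175235 ≈ -36.611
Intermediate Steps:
x = -107/224 (x = -107*1/224 = -107/224 ≈ -0.47768)
u(j) = 963/112 - 18*j (u(j) = -18*(j - 107/224) = -18*(-107/224 + j) = 963/112 - 18*j)
A = 2888 (A = 76*38 = 2888)
(-452*50 - 34682)/(u(74) + A) = (-452*50 - 34682)/((963/112 - 18*74) + 2888) = (-22600 - 34682)/((963/112 - 1332) + 2888) = -57282/(-148221/112 + 2888) = -57282/175235/112 = -57282*112/175235 = -6415584/175235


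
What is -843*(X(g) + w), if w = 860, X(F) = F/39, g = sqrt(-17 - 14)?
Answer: -724980 - 281*I*sqrt(31)/13 ≈ -7.2498e+5 - 120.35*I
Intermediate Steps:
g = I*sqrt(31) (g = sqrt(-31) = I*sqrt(31) ≈ 5.5678*I)
X(F) = F/39 (X(F) = F*(1/39) = F/39)
-843*(X(g) + w) = -843*((I*sqrt(31))/39 + 860) = -843*(I*sqrt(31)/39 + 860) = -843*(860 + I*sqrt(31)/39) = -724980 - 281*I*sqrt(31)/13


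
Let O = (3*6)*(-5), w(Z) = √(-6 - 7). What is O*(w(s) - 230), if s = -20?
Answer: 20700 - 90*I*√13 ≈ 20700.0 - 324.5*I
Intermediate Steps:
w(Z) = I*√13 (w(Z) = √(-13) = I*√13)
O = -90 (O = 18*(-5) = -90)
O*(w(s) - 230) = -90*(I*√13 - 230) = -90*(-230 + I*√13) = 20700 - 90*I*√13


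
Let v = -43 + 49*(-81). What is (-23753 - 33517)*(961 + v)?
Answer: 174730770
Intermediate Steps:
v = -4012 (v = -43 - 3969 = -4012)
(-23753 - 33517)*(961 + v) = (-23753 - 33517)*(961 - 4012) = -57270*(-3051) = 174730770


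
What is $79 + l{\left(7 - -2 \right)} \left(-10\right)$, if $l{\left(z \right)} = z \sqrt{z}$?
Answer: $-191$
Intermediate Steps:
$l{\left(z \right)} = z^{\frac{3}{2}}$
$79 + l{\left(7 - -2 \right)} \left(-10\right) = 79 + \left(7 - -2\right)^{\frac{3}{2}} \left(-10\right) = 79 + \left(7 + 2\right)^{\frac{3}{2}} \left(-10\right) = 79 + 9^{\frac{3}{2}} \left(-10\right) = 79 + 27 \left(-10\right) = 79 - 270 = -191$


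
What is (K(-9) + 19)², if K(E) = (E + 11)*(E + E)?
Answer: 289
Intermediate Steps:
K(E) = 2*E*(11 + E) (K(E) = (11 + E)*(2*E) = 2*E*(11 + E))
(K(-9) + 19)² = (2*(-9)*(11 - 9) + 19)² = (2*(-9)*2 + 19)² = (-36 + 19)² = (-17)² = 289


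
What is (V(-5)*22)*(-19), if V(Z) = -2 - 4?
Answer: 2508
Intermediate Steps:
V(Z) = -6
(V(-5)*22)*(-19) = -6*22*(-19) = -132*(-19) = 2508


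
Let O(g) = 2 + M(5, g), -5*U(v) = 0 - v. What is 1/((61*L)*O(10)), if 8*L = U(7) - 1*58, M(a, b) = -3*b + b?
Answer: 20/155367 ≈ 0.00012873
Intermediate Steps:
U(v) = v/5 (U(v) = -(0 - v)/5 = -(-1)*v/5 = v/5)
M(a, b) = -2*b
O(g) = 2 - 2*g
L = -283/40 (L = ((⅕)*7 - 1*58)/8 = (7/5 - 58)/8 = (⅛)*(-283/5) = -283/40 ≈ -7.0750)
1/((61*L)*O(10)) = 1/((61*(-283/40))*(2 - 2*10)) = 1/(-17263*(2 - 20)/40) = 1/(-17263/40*(-18)) = 1/(155367/20) = 20/155367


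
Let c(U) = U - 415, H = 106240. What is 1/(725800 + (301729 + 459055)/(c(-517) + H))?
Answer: 26327/19108326796 ≈ 1.3778e-6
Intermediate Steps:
c(U) = -415 + U
1/(725800 + (301729 + 459055)/(c(-517) + H)) = 1/(725800 + (301729 + 459055)/((-415 - 517) + 106240)) = 1/(725800 + 760784/(-932 + 106240)) = 1/(725800 + 760784/105308) = 1/(725800 + 760784*(1/105308)) = 1/(725800 + 190196/26327) = 1/(19108326796/26327) = 26327/19108326796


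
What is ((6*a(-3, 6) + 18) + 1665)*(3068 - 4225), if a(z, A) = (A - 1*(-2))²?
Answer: -2391519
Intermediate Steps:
a(z, A) = (2 + A)² (a(z, A) = (A + 2)² = (2 + A)²)
((6*a(-3, 6) + 18) + 1665)*(3068 - 4225) = ((6*(2 + 6)² + 18) + 1665)*(3068 - 4225) = ((6*8² + 18) + 1665)*(-1157) = ((6*64 + 18) + 1665)*(-1157) = ((384 + 18) + 1665)*(-1157) = (402 + 1665)*(-1157) = 2067*(-1157) = -2391519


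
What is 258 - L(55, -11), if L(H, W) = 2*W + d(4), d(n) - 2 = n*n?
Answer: 262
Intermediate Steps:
d(n) = 2 + n**2 (d(n) = 2 + n*n = 2 + n**2)
L(H, W) = 18 + 2*W (L(H, W) = 2*W + (2 + 4**2) = 2*W + (2 + 16) = 2*W + 18 = 18 + 2*W)
258 - L(55, -11) = 258 - (18 + 2*(-11)) = 258 - (18 - 22) = 258 - 1*(-4) = 258 + 4 = 262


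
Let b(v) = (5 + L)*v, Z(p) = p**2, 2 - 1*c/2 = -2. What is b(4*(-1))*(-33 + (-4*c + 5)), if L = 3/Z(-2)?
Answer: 1380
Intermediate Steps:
c = 8 (c = 4 - 2*(-2) = 4 + 4 = 8)
L = 3/4 (L = 3/((-2)**2) = 3/4 ≈ 0.75000)
b(v) = 23*v/4 (b(v) = (5 + 3/4)*v = 23*v/4)
b(4*(-1))*(-33 + (-4*c + 5)) = (23*(4*(-1))/4)*(-33 + (-4*8 + 5)) = ((23/4)*(-4))*(-33 + (-32 + 5)) = -23*(-33 - 27) = -23*(-60) = 1380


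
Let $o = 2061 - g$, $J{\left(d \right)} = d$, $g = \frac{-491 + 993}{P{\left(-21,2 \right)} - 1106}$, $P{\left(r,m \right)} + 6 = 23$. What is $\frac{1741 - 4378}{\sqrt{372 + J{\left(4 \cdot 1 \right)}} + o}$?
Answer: $- \frac{6446752638183}{5039269288465} + \frac{6254547354 \sqrt{94}}{5039269288465} \approx -1.2673$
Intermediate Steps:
$P{\left(r,m \right)} = 17$ ($P{\left(r,m \right)} = -6 + 23 = 17$)
$g = - \frac{502}{1089}$ ($g = \frac{-491 + 993}{17 - 1106} = \frac{502}{-1089} = 502 \left(- \frac{1}{1089}\right) = - \frac{502}{1089} \approx -0.46097$)
$o = \frac{2244931}{1089}$ ($o = 2061 - - \frac{502}{1089} = 2061 + \frac{502}{1089} = \frac{2244931}{1089} \approx 2061.5$)
$\frac{1741 - 4378}{\sqrt{372 + J{\left(4 \cdot 1 \right)}} + o} = \frac{1741 - 4378}{\sqrt{372 + 4 \cdot 1} + \frac{2244931}{1089}} = - \frac{2637}{\sqrt{372 + 4} + \frac{2244931}{1089}} = - \frac{2637}{\sqrt{376} + \frac{2244931}{1089}} = - \frac{2637}{2 \sqrt{94} + \frac{2244931}{1089}} = - \frac{2637}{\frac{2244931}{1089} + 2 \sqrt{94}}$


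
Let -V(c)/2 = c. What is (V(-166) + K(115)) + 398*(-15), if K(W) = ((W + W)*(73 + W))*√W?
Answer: -5638 + 43240*√115 ≈ 4.5806e+5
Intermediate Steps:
V(c) = -2*c
K(W) = 2*W^(3/2)*(73 + W) (K(W) = ((2*W)*(73 + W))*√W = (2*W*(73 + W))*√W = 2*W^(3/2)*(73 + W))
(V(-166) + K(115)) + 398*(-15) = (-2*(-166) + 2*115^(3/2)*(73 + 115)) + 398*(-15) = (332 + 2*(115*√115)*188) - 5970 = (332 + 43240*√115) - 5970 = -5638 + 43240*√115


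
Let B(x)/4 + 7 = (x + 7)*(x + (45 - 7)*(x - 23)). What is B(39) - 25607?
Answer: 93413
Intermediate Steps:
B(x) = -28 + 4*(-874 + 39*x)*(7 + x) (B(x) = -28 + 4*((x + 7)*(x + (45 - 7)*(x - 23))) = -28 + 4*((7 + x)*(x + 38*(-23 + x))) = -28 + 4*((7 + x)*(x + (-874 + 38*x))) = -28 + 4*((7 + x)*(-874 + 39*x)) = -28 + 4*((-874 + 39*x)*(7 + x)) = -28 + 4*(-874 + 39*x)*(7 + x))
B(39) - 25607 = (-24500 - 2404*39 + 156*39²) - 25607 = (-24500 - 93756 + 156*1521) - 25607 = (-24500 - 93756 + 237276) - 25607 = 119020 - 25607 = 93413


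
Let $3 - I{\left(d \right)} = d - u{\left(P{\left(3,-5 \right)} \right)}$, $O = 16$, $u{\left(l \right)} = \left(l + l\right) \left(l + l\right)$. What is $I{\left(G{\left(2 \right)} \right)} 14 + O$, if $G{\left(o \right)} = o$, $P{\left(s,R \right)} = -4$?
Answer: $926$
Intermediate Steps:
$u{\left(l \right)} = 4 l^{2}$ ($u{\left(l \right)} = 2 l 2 l = 4 l^{2}$)
$I{\left(d \right)} = 67 - d$ ($I{\left(d \right)} = 3 - \left(d - 4 \left(-4\right)^{2}\right) = 3 - \left(d - 4 \cdot 16\right) = 3 - \left(d - 64\right) = 3 - \left(-64 + d\right) = 67 - d$)
$I{\left(G{\left(2 \right)} \right)} 14 + O = \left(67 - 2\right) 14 + 16 = 65 \cdot 14 + 16 = 910 + 16 = 926$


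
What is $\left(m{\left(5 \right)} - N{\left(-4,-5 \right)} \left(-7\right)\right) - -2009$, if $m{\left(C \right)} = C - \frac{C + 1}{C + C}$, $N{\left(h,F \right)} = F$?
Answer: $\frac{9892}{5} \approx 1978.4$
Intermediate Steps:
$m{\left(C \right)} = C - \frac{1 + C}{2 C}$
$\left(m{\left(5 \right)} - N{\left(-4,-5 \right)} \left(-7\right)\right) - -2009 = \left(\left(- \frac{1}{2} + 5 - \frac{1}{2 \cdot 5}\right) - \left(-5\right) \left(-7\right)\right) - -2009 = \left(\left(- \frac{1}{2} + 5 - \frac{1}{10}\right) - 35\right) + 2009 = \left(\frac{22}{5} - 35\right) + 2009 = - \frac{153}{5} + 2009 = \frac{9892}{5}$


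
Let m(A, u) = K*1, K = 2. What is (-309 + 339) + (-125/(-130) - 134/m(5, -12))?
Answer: -937/26 ≈ -36.038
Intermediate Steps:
m(A, u) = 2 (m(A, u) = 2*1 = 2)
(-309 + 339) + (-125/(-130) - 134/m(5, -12)) = (-309 + 339) + (-125/(-130) - 134/2) = 30 + (-125*(-1/130) - 134*1/2) = 30 + (25/26 - 67) = 30 - 1717/26 = -937/26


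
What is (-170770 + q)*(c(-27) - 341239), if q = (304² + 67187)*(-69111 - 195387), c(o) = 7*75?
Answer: 14383188721135696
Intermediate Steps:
c(o) = 525
q = -42214674294 (q = (92416 + 67187)*(-264498) = 159603*(-264498) = -42214674294)
(-170770 + q)*(c(-27) - 341239) = (-170770 - 42214674294)*(525 - 341239) = -42214845064*(-340714) = 14383188721135696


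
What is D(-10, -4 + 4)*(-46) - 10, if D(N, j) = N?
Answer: 450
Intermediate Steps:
D(-10, -4 + 4)*(-46) - 10 = -10*(-46) - 10 = 460 - 10 = 450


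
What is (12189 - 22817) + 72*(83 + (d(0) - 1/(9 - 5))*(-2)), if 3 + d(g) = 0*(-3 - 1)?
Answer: -4184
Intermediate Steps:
d(g) = -3 (d(g) = -3 + 0*(-3 - 1) = -3 + 0*(-4) = -3 + 0 = -3)
(12189 - 22817) + 72*(83 + (d(0) - 1/(9 - 5))*(-2)) = (12189 - 22817) + 72*(83 + (-3 - 1/(9 - 5))*(-2)) = -10628 + 72*(83 + (-3 - 1/4)*(-2)) = -10628 + 72*(83 - 13/4*(-2)) = -10628 + 72*(83 + 13/2) = -10628 + 72*(179/2) = -10628 + 6444 = -4184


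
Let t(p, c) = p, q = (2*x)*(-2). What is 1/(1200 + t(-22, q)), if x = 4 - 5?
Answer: 1/1178 ≈ 0.00084890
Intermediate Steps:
x = -1
q = 4 (q = (2*(-1))*(-2) = -2*(-2) = 4)
1/(1200 + t(-22, q)) = 1/(1200 - 22) = 1/1178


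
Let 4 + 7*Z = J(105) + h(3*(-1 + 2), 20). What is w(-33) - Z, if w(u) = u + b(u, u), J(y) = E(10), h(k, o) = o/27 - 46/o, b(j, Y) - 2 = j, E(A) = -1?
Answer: -17027/270 ≈ -63.063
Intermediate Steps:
b(j, Y) = 2 + j
h(k, o) = -46/o + o/27 (h(k, o) = o*(1/27) - 46/o = o/27 - 46/o = -46/o + o/27)
J(y) = -1
w(u) = 2 + 2*u (w(u) = u + (2 + u) = 2 + 2*u)
Z = -253/270 (Z = -4/7 + (-1 + (-46/20 + (1/27)*20))/7 = -4/7 + (-1 + (-46*1/20 + 20/27))/7 = -4/7 + (-1 + (-23/10 + 20/27))/7 = -4/7 + (-1 - 421/270)/7 = -4/7 + (⅐)*(-691/270) = -4/7 - 691/1890 = -253/270 ≈ -0.93704)
w(-33) - Z = (2 + 2*(-33)) - 1*(-253/270) = (2 - 66) + 253/270 = -64 + 253/270 = -17027/270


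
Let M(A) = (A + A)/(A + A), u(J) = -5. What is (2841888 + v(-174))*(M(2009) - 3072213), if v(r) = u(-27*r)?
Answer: -8730867055196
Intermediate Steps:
v(r) = -5
M(A) = 1 (M(A) = (2*A)/((2*A)) = (2*A)*(1/(2*A)) = 1)
(2841888 + v(-174))*(M(2009) - 3072213) = (2841888 - 5)*(1 - 3072213) = 2841883*(-3072212) = -8730867055196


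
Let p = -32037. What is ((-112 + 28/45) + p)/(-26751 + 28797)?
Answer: -46667/2970 ≈ -15.713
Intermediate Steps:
((-112 + 28/45) + p)/(-26751 + 28797) = ((-112 + 28/45) - 32037)/(-26751 + 28797) = ((-112 + (1/45)*28) - 32037)/2046 = ((-112 + 28/45) - 32037)*(1/2046) = (-5012/45 - 32037)*(1/2046) = -1446677/45*1/2046 = -46667/2970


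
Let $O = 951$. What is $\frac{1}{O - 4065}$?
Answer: $- \frac{1}{3114} \approx -0.00032113$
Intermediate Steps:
$\frac{1}{O - 4065} = \frac{1}{951 - 4065} = \frac{1}{-3114} = - \frac{1}{3114}$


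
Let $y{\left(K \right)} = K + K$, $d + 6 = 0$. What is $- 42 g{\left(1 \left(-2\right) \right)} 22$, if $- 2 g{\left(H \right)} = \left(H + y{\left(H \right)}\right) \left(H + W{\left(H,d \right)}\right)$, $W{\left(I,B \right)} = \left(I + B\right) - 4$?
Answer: $38808$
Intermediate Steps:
$d = -6$ ($d = -6 + 0 = -6$)
$y{\left(K \right)} = 2 K$
$W{\left(I,B \right)} = -4 + B + I$ ($W{\left(I,B \right)} = \left(B + I\right) - 4 = -4 + B + I$)
$g{\left(H \right)} = - \frac{3 H \left(-10 + 2 H\right)}{2}$ ($g{\left(H \right)} = - \frac{\left(H + 2 H\right) \left(H - \left(10 - H\right)\right)}{2} = - \frac{3 H \left(H + \left(-10 + H\right)\right)}{2} = - \frac{3 H \left(-10 + 2 H\right)}{2}$)
$- 42 g{\left(1 \left(-2\right) \right)} 22 = - 42 \cdot 3 \cdot 1 \left(-2\right) \left(5 - 1 \left(-2\right)\right) 22 = - 42 \cdot 3 \left(-2\right) \left(5 - -2\right) 22 = - 42 \cdot 3 \left(-2\right) \left(5 + 2\right) 22 = - 42 \cdot 3 \left(-2\right) 7 \cdot 22 = \left(-42\right) \left(-42\right) 22 = 1764 \cdot 22 = 38808$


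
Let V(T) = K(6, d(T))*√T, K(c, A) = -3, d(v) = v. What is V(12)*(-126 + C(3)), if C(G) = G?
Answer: 738*√3 ≈ 1278.3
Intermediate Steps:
V(T) = -3*√T
V(12)*(-126 + C(3)) = (-6*√3)*(-126 + 3) = -6*√3*(-123) = 738*√3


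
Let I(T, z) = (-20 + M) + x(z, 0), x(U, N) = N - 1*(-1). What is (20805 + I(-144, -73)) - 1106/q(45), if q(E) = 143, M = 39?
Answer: 2976869/143 ≈ 20817.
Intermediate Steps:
x(U, N) = 1 + N (x(U, N) = N + 1 = 1 + N)
I(T, z) = 20 (I(T, z) = (-20 + 39) + (1 + 0) = 19 + 1 = 20)
(20805 + I(-144, -73)) - 1106/q(45) = (20805 + 20) - 1106/143 = 20825 - 1106*1/143 = 20825 - 1106/143 = 2976869/143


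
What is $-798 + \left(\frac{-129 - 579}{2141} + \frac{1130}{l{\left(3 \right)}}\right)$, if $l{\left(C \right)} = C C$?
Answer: $- \frac{12963704}{19269} \approx -672.78$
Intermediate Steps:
$l{\left(C \right)} = C^{2}$
$-798 + \left(\frac{-129 - 579}{2141} + \frac{1130}{l{\left(3 \right)}}\right) = -798 + \left(\frac{-129 - 579}{2141} + \frac{1130}{3^{2}}\right) = -798 + \left(\left(-129 - 579\right) \frac{1}{2141} + \frac{1130}{9}\right) = -798 + \left(\left(-708\right) \frac{1}{2141} + 1130 \cdot \frac{1}{9}\right) = -798 + \left(- \frac{708}{2141} + \frac{1130}{9}\right) = -798 + \frac{2412958}{19269} = - \frac{12963704}{19269}$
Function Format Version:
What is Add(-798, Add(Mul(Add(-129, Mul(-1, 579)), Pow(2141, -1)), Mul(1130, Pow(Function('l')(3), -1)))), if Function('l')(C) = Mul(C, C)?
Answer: Rational(-12963704, 19269) ≈ -672.78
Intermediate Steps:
Function('l')(C) = Pow(C, 2)
Add(-798, Add(Mul(Add(-129, Mul(-1, 579)), Pow(2141, -1)), Mul(1130, Pow(Function('l')(3), -1)))) = Add(-798, Add(Mul(Add(-129, Mul(-1, 579)), Pow(2141, -1)), Mul(1130, Pow(Pow(3, 2), -1)))) = Add(-798, Add(Mul(Add(-129, -579), Rational(1, 2141)), Mul(1130, Pow(9, -1)))) = Add(-798, Add(Mul(-708, Rational(1, 2141)), Mul(1130, Rational(1, 9)))) = Add(-798, Add(Rational(-708, 2141), Rational(1130, 9))) = Add(-798, Rational(2412958, 19269)) = Rational(-12963704, 19269)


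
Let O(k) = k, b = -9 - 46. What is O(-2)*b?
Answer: 110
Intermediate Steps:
b = -55
O(-2)*b = -2*(-55) = 110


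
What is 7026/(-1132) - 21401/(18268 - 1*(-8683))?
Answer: -106791829/15254266 ≈ -7.0008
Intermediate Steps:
7026/(-1132) - 21401/(18268 - 1*(-8683)) = 7026*(-1/1132) - 21401/(18268 + 8683) = -3513/566 - 21401/26951 = -106791829/15254266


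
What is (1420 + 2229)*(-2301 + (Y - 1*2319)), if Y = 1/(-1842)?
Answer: -31053139609/1842 ≈ -1.6858e+7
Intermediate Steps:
Y = -1/1842 ≈ -0.00054289
(1420 + 2229)*(-2301 + (Y - 1*2319)) = (1420 + 2229)*(-2301 + (-1/1842 - 1*2319)) = 3649*(-2301 + (-1/1842 - 2319)) = 3649*(-2301 - 4271599/1842) = 3649*(-8510041/1842) = -31053139609/1842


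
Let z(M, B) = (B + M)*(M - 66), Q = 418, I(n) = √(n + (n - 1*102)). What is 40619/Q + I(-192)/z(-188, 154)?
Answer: 40619/418 + 9*I*√6/8636 ≈ 97.175 + 0.0025527*I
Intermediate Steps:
I(n) = √(-102 + 2*n) (I(n) = √(n + (n - 102)) = √(n + (-102 + n)) = √(-102 + 2*n))
z(M, B) = (-66 + M)*(B + M) (z(M, B) = (B + M)*(-66 + M) = (-66 + M)*(B + M))
40619/Q + I(-192)/z(-188, 154) = 40619/418 + √(-102 + 2*(-192))/((-188)² - 66*154 - 66*(-188) + 154*(-188)) = 40619*(1/418) + √(-102 - 384)/(35344 - 10164 + 12408 - 28952) = 40619/418 + √(-486)/8636 = 40619/418 + (9*I*√6)*(1/8636) = 40619/418 + 9*I*√6/8636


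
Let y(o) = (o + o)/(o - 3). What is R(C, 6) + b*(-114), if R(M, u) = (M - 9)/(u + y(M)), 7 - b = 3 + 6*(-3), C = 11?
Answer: -87772/35 ≈ -2507.8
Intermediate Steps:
y(o) = 2*o/(-3 + o) (y(o) = (2*o)/(-3 + o) = 2*o/(-3 + o))
b = 22 (b = 7 - (3 + 6*(-3)) = 7 - (3 - 18) = 7 - 1*(-15) = 7 + 15 = 22)
R(M, u) = (-9 + M)/(u + 2*M/(-3 + M)) (R(M, u) = (M - 9)/(u + 2*M/(-3 + M)) = (-9 + M)/(u + 2*M/(-3 + M)))
R(C, 6) + b*(-114) = (-9 + 11)*(-3 + 11)/(2*11 + 6*(-3 + 11)) + 22*(-114) = 2*8/(22 + 6*8) - 2508 = 2*8/(22 + 48) - 2508 = 2*8/70 - 2508 = (1/70)*2*8 - 2508 = 8/35 - 2508 = -87772/35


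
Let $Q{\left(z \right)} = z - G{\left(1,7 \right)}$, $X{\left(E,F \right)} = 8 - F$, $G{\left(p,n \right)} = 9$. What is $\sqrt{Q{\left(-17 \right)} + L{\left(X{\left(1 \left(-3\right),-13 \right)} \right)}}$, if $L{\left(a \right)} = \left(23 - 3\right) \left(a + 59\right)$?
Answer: $\sqrt{1574} \approx 39.674$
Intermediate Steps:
$Q{\left(z \right)} = -9 + z$ ($Q{\left(z \right)} = z - 9 = -9 + z$)
$L{\left(a \right)} = 1180 + 20 a$ ($L{\left(a \right)} = 20 \left(59 + a\right) = 1180 + 20 a$)
$\sqrt{Q{\left(-17 \right)} + L{\left(X{\left(1 \left(-3\right),-13 \right)} \right)}} = \sqrt{\left(-9 - 17\right) + \left(1180 + 20 \left(8 - -13\right)\right)} = \sqrt{-26 + \left(1180 + 20 \left(8 + 13\right)\right)} = \sqrt{-26 + \left(1180 + 20 \cdot 21\right)} = \sqrt{-26 + \left(1180 + 420\right)} = \sqrt{-26 + 1600} = \sqrt{1574}$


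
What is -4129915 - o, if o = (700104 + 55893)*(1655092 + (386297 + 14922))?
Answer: -1554569076982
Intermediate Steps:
o = 1554564947067 (o = 755997*(1655092 + 401219) = 755997*2056311 = 1554564947067)
-4129915 - o = -4129915 - 1*1554564947067 = -4129915 - 1554564947067 = -1554569076982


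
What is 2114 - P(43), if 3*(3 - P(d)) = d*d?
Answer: 8182/3 ≈ 2727.3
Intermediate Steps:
P(d) = 3 - d²/3 (P(d) = 3 - d*d/3 = 3 - d²/3)
2114 - P(43) = 2114 - (3 - ⅓*43²) = 2114 - (3 - ⅓*1849) = 2114 - (3 - 1849/3) = 2114 - 1*(-1840/3) = 2114 + 1840/3 = 8182/3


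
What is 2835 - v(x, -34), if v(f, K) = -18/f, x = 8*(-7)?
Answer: 79371/28 ≈ 2834.7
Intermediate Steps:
x = -56
2835 - v(x, -34) = 2835 - (-18)/(-56) = 2835 - (-18)*(-1)/56 = 2835 - 1*9/28 = 2835 - 9/28 = 79371/28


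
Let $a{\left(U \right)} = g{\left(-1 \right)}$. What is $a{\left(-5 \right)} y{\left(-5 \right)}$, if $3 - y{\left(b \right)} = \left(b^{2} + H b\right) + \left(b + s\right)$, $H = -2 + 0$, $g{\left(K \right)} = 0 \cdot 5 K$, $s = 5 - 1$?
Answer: $0$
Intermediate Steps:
$s = 4$
$g{\left(K \right)} = 0$ ($g{\left(K \right)} = 0 K = 0$)
$a{\left(U \right)} = 0$
$H = -2$
$y{\left(b \right)} = -1 + b - b^{2}$ ($y{\left(b \right)} = 3 - \left(\left(b^{2} - 2 b\right) + \left(b + 4\right)\right) = 3 - \left(\left(b^{2} - 2 b\right) + \left(4 + b\right)\right) = 3 - \left(4 + b^{2} - b\right) = -1 + b - b^{2}$)
$a{\left(-5 \right)} y{\left(-5 \right)} = 0 \left(-1 - 5 - \left(-5\right)^{2}\right) = 0 \left(-1 - 5 - 25\right) = 0 \left(-31\right) = 0$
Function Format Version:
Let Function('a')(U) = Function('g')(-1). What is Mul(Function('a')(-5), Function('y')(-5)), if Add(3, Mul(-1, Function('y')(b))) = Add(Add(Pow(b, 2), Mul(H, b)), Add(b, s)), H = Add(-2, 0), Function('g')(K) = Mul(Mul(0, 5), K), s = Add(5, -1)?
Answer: 0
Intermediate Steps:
s = 4
Function('g')(K) = 0 (Function('g')(K) = Mul(0, K) = 0)
Function('a')(U) = 0
H = -2
Function('y')(b) = Add(-1, b, Mul(-1, Pow(b, 2))) (Function('y')(b) = Add(3, Mul(-1, Add(Add(Pow(b, 2), Mul(-2, b)), Add(b, 4)))) = Add(3, Mul(-1, Add(Add(Pow(b, 2), Mul(-2, b)), Add(4, b)))) = Add(3, Mul(-1, Add(4, Pow(b, 2), Mul(-1, b)))) = Add(3, Add(-4, b, Mul(-1, Pow(b, 2)))) = Add(-1, b, Mul(-1, Pow(b, 2))))
Mul(Function('a')(-5), Function('y')(-5)) = Mul(0, Add(-1, -5, Mul(-1, Pow(-5, 2)))) = Mul(0, Add(-1, -5, Mul(-1, 25))) = Mul(0, Add(-1, -5, -25)) = Mul(0, -31) = 0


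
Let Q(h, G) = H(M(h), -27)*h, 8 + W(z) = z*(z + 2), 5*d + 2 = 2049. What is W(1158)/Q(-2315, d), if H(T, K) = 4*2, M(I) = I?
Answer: -167909/2315 ≈ -72.531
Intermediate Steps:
d = 2047/5 (d = -2/5 + (1/5)*2049 = -2/5 + 2049/5 = 2047/5 ≈ 409.40)
H(T, K) = 8
W(z) = -8 + z*(2 + z) (W(z) = -8 + z*(z + 2) = -8 + z*(2 + z))
Q(h, G) = 8*h
W(1158)/Q(-2315, d) = (-8 + 1158**2 + 2*1158)/((8*(-2315))) = (-8 + 1340964 + 2316)/(-18520) = 1343272*(-1/18520) = -167909/2315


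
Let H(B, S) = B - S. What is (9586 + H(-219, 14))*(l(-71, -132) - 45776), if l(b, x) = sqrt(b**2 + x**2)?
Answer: -428142928 + 9353*sqrt(22465) ≈ -4.2674e+8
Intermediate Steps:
(9586 + H(-219, 14))*(l(-71, -132) - 45776) = (9586 + (-219 - 1*14))*(sqrt((-71)**2 + (-132)**2) - 45776) = (9586 + (-219 - 14))*(sqrt(5041 + 17424) - 45776) = (9586 - 233)*(sqrt(22465) - 45776) = 9353*(-45776 + sqrt(22465)) = -428142928 + 9353*sqrt(22465)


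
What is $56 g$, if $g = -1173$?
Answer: $-65688$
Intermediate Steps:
$56 g = 56 \left(-1173\right) = -65688$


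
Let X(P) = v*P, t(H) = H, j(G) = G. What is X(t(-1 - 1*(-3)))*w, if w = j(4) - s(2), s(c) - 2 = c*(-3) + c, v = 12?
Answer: 144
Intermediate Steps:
X(P) = 12*P
s(c) = 2 - 2*c (s(c) = 2 + (c*(-3) + c) = 2 + (-3*c + c) = 2 - 2*c)
w = 6 (w = 4 - (2 - 2*2) = 4 - (2 - 4) = 4 - 1*(-2) = 4 + 2 = 6)
X(t(-1 - 1*(-3)))*w = (12*(-1 - 1*(-3)))*6 = (12*(-1 + 3))*6 = (12*2)*6 = 24*6 = 144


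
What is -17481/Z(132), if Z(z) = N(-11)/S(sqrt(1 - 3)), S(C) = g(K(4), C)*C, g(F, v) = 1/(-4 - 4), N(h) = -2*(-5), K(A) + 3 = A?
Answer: 17481*I*sqrt(2)/80 ≈ 309.02*I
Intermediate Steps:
K(A) = -3 + A
N(h) = 10
g(F, v) = -1/8 (g(F, v) = 1/(-8) = -1/8)
S(C) = -C/8
Z(z) = 40*I*sqrt(2) (Z(z) = 10/((-sqrt(1 - 3)/8)) = 10/((-I*sqrt(2)/8)) = 10*(4*I*sqrt(2)) = 40*I*sqrt(2))
-17481/Z(132) = -17481*(-I*sqrt(2)/80) = -(-17481)*I*sqrt(2)/80 = 17481*I*sqrt(2)/80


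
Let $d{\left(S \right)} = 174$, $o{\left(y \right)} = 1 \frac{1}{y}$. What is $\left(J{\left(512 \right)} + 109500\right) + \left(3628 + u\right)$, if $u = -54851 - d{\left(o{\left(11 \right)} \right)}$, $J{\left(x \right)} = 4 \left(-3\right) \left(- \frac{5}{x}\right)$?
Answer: $\frac{7437199}{128} \approx 58103.0$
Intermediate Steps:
$o{\left(y \right)} = \frac{1}{y}$
$J{\left(x \right)} = \frac{60}{x}$ ($J{\left(x \right)} = - 12 \left(- \frac{5}{x}\right) = \frac{60}{x}$)
$u = -55025$ ($u = -54851 - 174 = -55025$)
$\left(J{\left(512 \right)} + 109500\right) + \left(3628 + u\right) = \left(\frac{60}{512} + 109500\right) + \left(3628 - 55025\right) = \left(60 \cdot \frac{1}{512} + 109500\right) - 51397 = \left(\frac{15}{128} + 109500\right) - 51397 = \frac{14016015}{128} - 51397 = \frac{7437199}{128}$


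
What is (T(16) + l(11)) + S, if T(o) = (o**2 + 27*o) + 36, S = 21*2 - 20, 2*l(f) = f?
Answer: 1503/2 ≈ 751.50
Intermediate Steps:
l(f) = f/2
S = 22 (S = 42 - 20 = 22)
T(o) = 36 + o**2 + 27*o
(T(16) + l(11)) + S = ((36 + 16**2 + 27*16) + (1/2)*11) + 22 = ((36 + 256 + 432) + 11/2) + 22 = (724 + 11/2) + 22 = 1459/2 + 22 = 1503/2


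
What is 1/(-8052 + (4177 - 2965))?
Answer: -1/6840 ≈ -0.00014620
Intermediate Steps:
1/(-8052 + (4177 - 2965)) = 1/(-8052 + 1212) = 1/(-6840) = -1/6840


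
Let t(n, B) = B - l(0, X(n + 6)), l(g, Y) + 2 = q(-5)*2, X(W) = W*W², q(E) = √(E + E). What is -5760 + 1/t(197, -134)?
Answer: (-11520*√10 + 760321*I)/(2*(√10 - 66*I)) ≈ -5760.0 + 0.00036204*I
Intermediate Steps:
q(E) = √2*√E (q(E) = √(2*E) = √2*√E)
X(W) = W³
l(g, Y) = -2 + 2*I*√10 (l(g, Y) = -2 + (√2*√(-5))*2 = -2 + (√2*(I*√5))*2 = -2 + (I*√10)*2 = -2 + 2*I*√10)
t(n, B) = 2 + B - 2*I*√10 (t(n, B) = B - (-2 + 2*I*√10) = B + (2 - 2*I*√10) = 2 + B - 2*I*√10)
-5760 + 1/t(197, -134) = -5760 + 1/(2 - 134 - 2*I*√10) = -5760 + 1/(-132 - 2*I*√10)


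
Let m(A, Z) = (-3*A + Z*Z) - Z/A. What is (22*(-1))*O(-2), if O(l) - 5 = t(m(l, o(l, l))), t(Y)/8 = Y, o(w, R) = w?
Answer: -1694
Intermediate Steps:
m(A, Z) = Z² - 3*A - Z/A (m(A, Z) = (-3*A + Z²) - Z/A = (Z² - 3*A) - Z/A = Z² - 3*A - Z/A)
t(Y) = 8*Y
O(l) = -3 - 24*l + 8*l² (O(l) = 5 + 8*(l² - 3*l - l/l) = 5 + 8*(l² - 3*l - 1) = 5 + 8*(-1 + l² - 3*l) = 5 + (-8 - 24*l + 8*l²) = -3 - 24*l + 8*l²)
(22*(-1))*O(-2) = (22*(-1))*(-3 - 24*(-2) + 8*(-2)²) = -22*(-3 + 48 + 8*4) = -22*(-3 + 48 + 32) = -22*77 = -1694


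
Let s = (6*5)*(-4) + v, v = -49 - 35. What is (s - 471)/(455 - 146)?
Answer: -225/103 ≈ -2.1845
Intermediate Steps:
v = -84
s = -204 (s = (6*5)*(-4) - 84 = 30*(-4) - 84 = -120 - 84 = -204)
(s - 471)/(455 - 146) = (-204 - 471)/(455 - 146) = -675/309 = -675*1/309 = -225/103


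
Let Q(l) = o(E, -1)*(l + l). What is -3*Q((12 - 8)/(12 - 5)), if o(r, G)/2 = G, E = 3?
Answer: 48/7 ≈ 6.8571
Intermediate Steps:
o(r, G) = 2*G
Q(l) = -4*l (Q(l) = (2*(-1))*(l + l) = -4*l)
-3*Q((12 - 8)/(12 - 5)) = -(-12)*(12 - 8)/(12 - 5) = -(-12)*4/7 = -3*(-16/7) = 48/7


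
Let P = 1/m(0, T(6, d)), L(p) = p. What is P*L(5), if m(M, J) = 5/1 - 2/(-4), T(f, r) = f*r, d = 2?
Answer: 10/11 ≈ 0.90909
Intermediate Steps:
m(M, J) = 11/2 (m(M, J) = 5*1 - 2*(-¼) = 5 + ½ = 11/2)
P = 2/11 (P = 1/(11/2) = 2/11 ≈ 0.18182)
P*L(5) = (2/11)*5 = 10/11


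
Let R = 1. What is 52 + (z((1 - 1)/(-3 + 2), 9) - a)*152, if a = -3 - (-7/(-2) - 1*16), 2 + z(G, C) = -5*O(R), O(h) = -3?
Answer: 584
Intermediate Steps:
z(G, C) = 13 (z(G, C) = -2 - 5*(-3) = -2 + 15 = 13)
a = 19/2 (a = -3 - (-7*(-½) - 16) = -3 - (7/2 - 16) = -3 - 1*(-25/2) = -3 + 25/2 = 19/2 ≈ 9.5000)
52 + (z((1 - 1)/(-3 + 2), 9) - a)*152 = 52 + (13 - 1*19/2)*152 = 52 + (13 - 19/2)*152 = 52 + (7/2)*152 = 52 + 532 = 584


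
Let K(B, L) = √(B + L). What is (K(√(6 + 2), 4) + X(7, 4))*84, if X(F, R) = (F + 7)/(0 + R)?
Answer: 294 + 84*√(4 + 2*√2) ≈ 513.50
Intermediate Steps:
X(F, R) = (7 + F)/R
(K(√(6 + 2), 4) + X(7, 4))*84 = (√(√(6 + 2) + 4) + (7 + 7)/4)*84 = (√(√8 + 4) + (¼)*14)*84 = (√(2*√2 + 4) + 7/2)*84 = (√(4 + 2*√2) + 7/2)*84 = (7/2 + √(4 + 2*√2))*84 = 294 + 84*√(4 + 2*√2)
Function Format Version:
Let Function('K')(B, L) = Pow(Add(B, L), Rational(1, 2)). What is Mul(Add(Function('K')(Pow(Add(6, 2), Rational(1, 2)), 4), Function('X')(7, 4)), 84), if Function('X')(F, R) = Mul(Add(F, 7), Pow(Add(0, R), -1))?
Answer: Add(294, Mul(84, Pow(Add(4, Mul(2, Pow(2, Rational(1, 2)))), Rational(1, 2)))) ≈ 513.50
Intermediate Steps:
Function('X')(F, R) = Mul(Pow(R, -1), Add(7, F)) (Function('X')(F, R) = Mul(Add(7, F), Pow(R, -1)) = Mul(Pow(R, -1), Add(7, F)))
Mul(Add(Function('K')(Pow(Add(6, 2), Rational(1, 2)), 4), Function('X')(7, 4)), 84) = Mul(Add(Pow(Add(Pow(Add(6, 2), Rational(1, 2)), 4), Rational(1, 2)), Mul(Pow(4, -1), Add(7, 7))), 84) = Mul(Add(Pow(Add(Pow(8, Rational(1, 2)), 4), Rational(1, 2)), Mul(Rational(1, 4), 14)), 84) = Mul(Add(Pow(Add(Mul(2, Pow(2, Rational(1, 2))), 4), Rational(1, 2)), Rational(7, 2)), 84) = Mul(Add(Pow(Add(4, Mul(2, Pow(2, Rational(1, 2)))), Rational(1, 2)), Rational(7, 2)), 84) = Mul(Add(Rational(7, 2), Pow(Add(4, Mul(2, Pow(2, Rational(1, 2)))), Rational(1, 2))), 84) = Add(294, Mul(84, Pow(Add(4, Mul(2, Pow(2, Rational(1, 2)))), Rational(1, 2))))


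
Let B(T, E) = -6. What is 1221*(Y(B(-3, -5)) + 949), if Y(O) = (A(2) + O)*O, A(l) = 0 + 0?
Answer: 1202685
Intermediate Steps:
A(l) = 0
Y(O) = O**2 (Y(O) = (0 + O)*O = O*O = O**2)
1221*(Y(B(-3, -5)) + 949) = 1221*((-6)**2 + 949) = 1221*(36 + 949) = 1221*985 = 1202685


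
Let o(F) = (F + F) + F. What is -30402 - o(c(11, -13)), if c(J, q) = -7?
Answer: -30381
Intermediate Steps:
o(F) = 3*F (o(F) = 2*F + F = 3*F)
-30402 - o(c(11, -13)) = -30402 - 3*(-7) = -30402 - 1*(-21) = -30402 + 21 = -30381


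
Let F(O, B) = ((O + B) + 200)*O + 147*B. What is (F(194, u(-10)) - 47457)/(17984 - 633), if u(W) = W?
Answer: 25569/17351 ≈ 1.4736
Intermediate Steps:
F(O, B) = 147*B + O*(200 + B + O) (F(O, B) = ((B + O) + 200)*O + 147*B = (200 + B + O)*O + 147*B = O*(200 + B + O) + 147*B = 147*B + O*(200 + B + O))
(F(194, u(-10)) - 47457)/(17984 - 633) = ((194² + 147*(-10) + 200*194 - 10*194) - 47457)/(17984 - 633) = ((37636 - 1470 + 38800 - 1940) - 47457)/17351 = (73026 - 47457)*(1/17351) = 25569*(1/17351) = 25569/17351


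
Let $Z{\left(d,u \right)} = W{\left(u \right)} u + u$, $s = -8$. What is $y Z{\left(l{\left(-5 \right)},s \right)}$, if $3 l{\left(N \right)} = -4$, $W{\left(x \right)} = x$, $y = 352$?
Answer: $19712$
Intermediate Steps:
$l{\left(N \right)} = - \frac{4}{3}$ ($l{\left(N \right)} = \frac{1}{3} \left(-4\right) = - \frac{4}{3}$)
$Z{\left(d,u \right)} = u + u^{2}$ ($Z{\left(d,u \right)} = u u + u = u^{2} + u = u + u^{2}$)
$y Z{\left(l{\left(-5 \right)},s \right)} = 352 \left(- 8 \left(1 - 8\right)\right) = 352 \left(\left(-8\right) \left(-7\right)\right) = 352 \cdot 56 = 19712$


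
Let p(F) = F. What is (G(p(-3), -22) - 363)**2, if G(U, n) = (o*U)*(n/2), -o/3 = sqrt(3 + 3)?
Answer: 190575 + 71874*sqrt(6) ≈ 3.6663e+5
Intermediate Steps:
o = -3*sqrt(6) (o = -3*sqrt(3 + 3) = -3*sqrt(6) ≈ -7.3485)
G(U, n) = -3*U*n*sqrt(6)/2 (G(U, n) = ((-3*sqrt(6))*U)*(n/2) = (-3*U*sqrt(6))*(n*(1/2)) = (-3*U*sqrt(6))*(n/2) = -3*U*n*sqrt(6)/2)
(G(p(-3), -22) - 363)**2 = (-3/2*(-3)*(-22)*sqrt(6) - 363)**2 = (-99*sqrt(6) - 363)**2 = (-363 - 99*sqrt(6))**2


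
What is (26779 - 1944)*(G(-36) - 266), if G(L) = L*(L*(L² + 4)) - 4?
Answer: 41835302550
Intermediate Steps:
G(L) = -4 + L²*(4 + L²) (G(L) = L*(L*(4 + L²)) - 4 = L²*(4 + L²) - 4 = -4 + L²*(4 + L²))
(26779 - 1944)*(G(-36) - 266) = (26779 - 1944)*((-4 + (-36)⁴ + 4*(-36)²) - 266) = 24835*((-4 + 1679616 + 4*1296) - 266) = 24835*((-4 + 1679616 + 5184) - 266) = 24835*(1684796 - 266) = 24835*1684530 = 41835302550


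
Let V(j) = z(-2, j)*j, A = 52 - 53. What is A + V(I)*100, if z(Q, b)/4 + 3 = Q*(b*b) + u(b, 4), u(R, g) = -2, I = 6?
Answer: -184801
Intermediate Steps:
z(Q, b) = -20 + 4*Q*b² (z(Q, b) = -12 + 4*(Q*(b*b) - 2) = -12 + 4*(Q*b² - 2) = -12 + 4*(-2 + Q*b²) = -12 + (-8 + 4*Q*b²) = -20 + 4*Q*b²)
A = -1
V(j) = j*(-20 - 8*j²) (V(j) = (-20 + 4*(-2)*j²)*j = (-20 - 8*j²)*j = j*(-20 - 8*j²))
A + V(I)*100 = -1 + (-20*6 - 8*6³)*100 = -1 + (-120 - 8*216)*100 = -1 + (-120 - 1728)*100 = -1 - 1848*100 = -1 - 184800 = -184801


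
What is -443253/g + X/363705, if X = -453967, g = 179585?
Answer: -48547799212/13063192485 ≈ -3.7164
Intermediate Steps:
-443253/g + X/363705 = -443253/179585 - 453967/363705 = -48547799212/13063192485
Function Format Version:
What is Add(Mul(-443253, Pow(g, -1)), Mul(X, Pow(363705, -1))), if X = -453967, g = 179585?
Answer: Rational(-48547799212, 13063192485) ≈ -3.7164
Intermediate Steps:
Add(Mul(-443253, Pow(g, -1)), Mul(X, Pow(363705, -1))) = Add(Mul(-443253, Pow(179585, -1)), Mul(-453967, Pow(363705, -1))) = Add(Mul(-443253, Rational(1, 179585)), Mul(-453967, Rational(1, 363705))) = Add(Rational(-443253, 179585), Rational(-453967, 363705)) = Rational(-48547799212, 13063192485)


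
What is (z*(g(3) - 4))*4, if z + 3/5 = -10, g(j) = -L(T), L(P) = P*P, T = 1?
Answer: 212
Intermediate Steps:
L(P) = P²
g(j) = -1 (g(j) = -1*1² = -1*1 = -1)
z = -53/5 (z = -⅗ - 10 = -53/5 ≈ -10.600)
(z*(g(3) - 4))*4 = -53*(-1 - 4)/5*4 = -53/5*(-5)*4 = 53*4 = 212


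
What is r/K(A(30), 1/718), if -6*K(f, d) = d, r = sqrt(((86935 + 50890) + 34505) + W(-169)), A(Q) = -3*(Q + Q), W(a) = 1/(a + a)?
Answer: -2154*sqrt(116495078)/13 ≈ -1.7884e+6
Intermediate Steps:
W(a) = 1/(2*a)
A(Q) = -6*Q
r = sqrt(116495078)/26 (r = sqrt(((86935 + 50890) + 34505) + (1/2)/(-169)) = sqrt((137825 + 34505) + (1/2)*(-1/169)) = sqrt(172330 - 1/338) = sqrt(58247539/338) = sqrt(116495078)/26 ≈ 415.13)
K(f, d) = -d/6
r/K(A(30), 1/718) = (sqrt(116495078)/26)/((-1/6/718)) = (sqrt(116495078)/26)/((-1/6*1/718)) = (sqrt(116495078)/26)/(-1/4308) = (sqrt(116495078)/26)*(-4308) = -2154*sqrt(116495078)/13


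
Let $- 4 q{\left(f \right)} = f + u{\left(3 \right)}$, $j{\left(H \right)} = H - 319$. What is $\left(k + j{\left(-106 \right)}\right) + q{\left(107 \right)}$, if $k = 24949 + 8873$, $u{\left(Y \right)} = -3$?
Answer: $33371$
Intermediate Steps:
$k = 33822$
$j{\left(H \right)} = -319 + H$
$q{\left(f \right)} = \frac{3}{4} - \frac{f}{4}$ ($q{\left(f \right)} = - \frac{f - 3}{4} = - \frac{-3 + f}{4} = \frac{3}{4} - \frac{f}{4}$)
$\left(k + j{\left(-106 \right)}\right) + q{\left(107 \right)} = \left(33822 - 425\right) + \left(\frac{3}{4} - \frac{107}{4}\right) = 33397 - 26 = 33371$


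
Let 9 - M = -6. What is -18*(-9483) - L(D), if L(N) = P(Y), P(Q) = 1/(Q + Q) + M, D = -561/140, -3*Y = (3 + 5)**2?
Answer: 21846915/128 ≈ 1.7068e+5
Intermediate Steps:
M = 15 (M = 9 - 1*(-6) = 9 + 6 = 15)
Y = -64/3 (Y = -(3 + 5)**2/3 = -1/3*8**2 = -1/3*64 = -64/3 ≈ -21.333)
D = -561/140 (D = -561*1/140 = -561/140 ≈ -4.0071)
P(Q) = 15 + 1/(2*Q) (P(Q) = 1/(Q + Q) + 15 = 1/(2*Q) + 15 = 15 + 1/(2*Q))
L(N) = 1917/128 (L(N) = 15 + 1/(2*(-64/3)) = 15 + (1/2)*(-3/64) = 15 - 3/128 = 1917/128)
-18*(-9483) - L(D) = -18*(-9483) - 1*1917/128 = 170694 - 1917/128 = 21846915/128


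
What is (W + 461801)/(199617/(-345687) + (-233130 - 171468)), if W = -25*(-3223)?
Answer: -62497444104/46621489481 ≈ -1.3405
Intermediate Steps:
W = 80575
(W + 461801)/(199617/(-345687) + (-233130 - 171468)) = (80575 + 461801)/(199617/(-345687) + (-233130 - 171468)) = 542376/(199617*(-1/345687) - 404598) = 542376/(-66539/115229 - 404598) = 542376/(-46621489481/115229) = 542376*(-115229/46621489481) = -62497444104/46621489481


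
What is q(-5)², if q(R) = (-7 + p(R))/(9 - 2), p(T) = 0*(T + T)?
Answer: 1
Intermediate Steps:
p(T) = 0 (p(T) = 0*(2*T) = 0)
q(R) = -1 (q(R) = (-7 + 0)/(9 - 2) = -7/7 = -7*⅐ = -1)
q(-5)² = (-1)² = 1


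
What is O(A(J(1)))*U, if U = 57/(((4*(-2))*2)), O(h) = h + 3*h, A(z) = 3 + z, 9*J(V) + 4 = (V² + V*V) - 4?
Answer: -133/4 ≈ -33.250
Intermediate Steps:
J(V) = -8/9 + 2*V²/9 (J(V) = -4/9 + ((V² + V*V) - 4)/9 = -4/9 + ((V² + V²) - 4)/9 = -4/9 + (2*V² - 4)/9 = -4/9 + (-4 + 2*V²)/9 = -4/9 + (-4/9 + 2*V²/9) = -8/9 + 2*V²/9)
O(h) = 4*h
U = -57/16 (U = 57/((-8*2)) = 57/(-16) = 57*(-1/16) = -57/16 ≈ -3.5625)
O(A(J(1)))*U = (4*(3 + (-8/9 + (2/9)*1²)))*(-57/16) = (4*(3 + (-8/9 + (2/9)*1)))*(-57/16) = (4*(3 + (-8/9 + 2/9)))*(-57/16) = (4*(3 - ⅔))*(-57/16) = (4*(7/3))*(-57/16) = (28/3)*(-57/16) = -133/4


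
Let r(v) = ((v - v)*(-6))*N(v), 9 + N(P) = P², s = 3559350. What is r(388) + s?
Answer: 3559350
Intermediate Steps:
N(P) = -9 + P²
r(v) = 0 (r(v) = ((v - v)*(-6))*(-9 + v²) = (0*(-6))*(-9 + v²) = 0*(-9 + v²) = 0)
r(388) + s = 0 + 3559350 = 3559350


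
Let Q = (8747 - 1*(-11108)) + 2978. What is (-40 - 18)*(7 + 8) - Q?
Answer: -23703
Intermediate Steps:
Q = 22833 (Q = (8747 + 11108) + 2978 = 19855 + 2978 = 22833)
(-40 - 18)*(7 + 8) - Q = (-40 - 18)*(7 + 8) - 1*22833 = -58*15 - 22833 = -870 - 22833 = -23703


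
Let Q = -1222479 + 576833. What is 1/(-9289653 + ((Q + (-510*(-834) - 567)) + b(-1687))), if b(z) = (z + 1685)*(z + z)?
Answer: -1/9503778 ≈ -1.0522e-7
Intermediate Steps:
Q = -645646
b(z) = 2*z*(1685 + z) (b(z) = (1685 + z)*(2*z) = 2*z*(1685 + z))
1/(-9289653 + ((Q + (-510*(-834) - 567)) + b(-1687))) = 1/(-9289653 + ((-645646 + (-510*(-834) - 567)) + 2*(-1687)*(1685 - 1687))) = 1/(-9289653 + ((-645646 + (425340 - 567)) + 2*(-1687)*(-2))) = 1/(-9289653 + ((-645646 + 424773) + 6748)) = 1/(-9289653 + (-220873 + 6748)) = 1/(-9289653 - 214125) = 1/(-9503778) = -1/9503778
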